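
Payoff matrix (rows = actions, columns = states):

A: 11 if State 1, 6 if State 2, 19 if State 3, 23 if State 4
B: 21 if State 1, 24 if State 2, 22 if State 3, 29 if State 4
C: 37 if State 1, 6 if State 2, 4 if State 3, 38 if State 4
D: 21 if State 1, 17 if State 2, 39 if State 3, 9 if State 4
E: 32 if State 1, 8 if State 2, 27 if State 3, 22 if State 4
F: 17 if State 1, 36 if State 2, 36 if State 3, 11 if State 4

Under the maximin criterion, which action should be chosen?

B

Row minima: A=6, B=21, C=4, D=9, E=8, F=11
Best worst-case = 21 → B.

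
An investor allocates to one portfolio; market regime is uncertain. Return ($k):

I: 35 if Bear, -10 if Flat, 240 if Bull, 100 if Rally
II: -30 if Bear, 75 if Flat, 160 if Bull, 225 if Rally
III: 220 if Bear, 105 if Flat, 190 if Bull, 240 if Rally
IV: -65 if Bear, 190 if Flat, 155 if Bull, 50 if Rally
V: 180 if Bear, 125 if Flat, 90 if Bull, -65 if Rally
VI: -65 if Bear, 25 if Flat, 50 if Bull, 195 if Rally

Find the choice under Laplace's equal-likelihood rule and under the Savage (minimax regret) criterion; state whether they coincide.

Row averages: I=91.25, II=107.5, III=188.75, IV=82.5, V=82.5, VI=51.25
Highest average = 188.75 → III.
Column bests: Bear=220, Flat=190, Bull=240, Rally=240.
I regrets: 185, 200, 0, 140 → max 200
II regrets: 250, 115, 80, 15 → max 250
III regrets: 0, 85, 50, 0 → max 85
IV regrets: 285, 0, 85, 190 → max 285
V regrets: 40, 65, 150, 305 → max 305
VI regrets: 285, 165, 190, 45 → max 285
Smallest max regret = 85 → III.

laplace → III; minimax regret → III (agree)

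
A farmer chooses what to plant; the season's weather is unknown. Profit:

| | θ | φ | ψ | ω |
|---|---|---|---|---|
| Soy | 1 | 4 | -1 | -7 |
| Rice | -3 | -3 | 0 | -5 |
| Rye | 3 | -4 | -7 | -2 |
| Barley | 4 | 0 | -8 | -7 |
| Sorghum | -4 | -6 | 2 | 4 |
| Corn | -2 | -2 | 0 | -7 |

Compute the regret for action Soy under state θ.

Best payoff under θ is 4.
Regret = 4 − 1 = 3.

3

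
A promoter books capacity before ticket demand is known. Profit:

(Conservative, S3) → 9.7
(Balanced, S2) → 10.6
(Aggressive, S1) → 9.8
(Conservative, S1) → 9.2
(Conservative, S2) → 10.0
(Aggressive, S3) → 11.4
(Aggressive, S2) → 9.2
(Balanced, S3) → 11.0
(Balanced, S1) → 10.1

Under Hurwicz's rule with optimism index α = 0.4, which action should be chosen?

Conservative: 0.4·10.0 + 0.6·9.2 = 9.52
Balanced: 0.4·11.0 + 0.6·10.1 = 10.46
Aggressive: 0.4·11.4 + 0.6·9.2 = 10.08
Highest Hurwicz score = 10.46 → Balanced.

Balanced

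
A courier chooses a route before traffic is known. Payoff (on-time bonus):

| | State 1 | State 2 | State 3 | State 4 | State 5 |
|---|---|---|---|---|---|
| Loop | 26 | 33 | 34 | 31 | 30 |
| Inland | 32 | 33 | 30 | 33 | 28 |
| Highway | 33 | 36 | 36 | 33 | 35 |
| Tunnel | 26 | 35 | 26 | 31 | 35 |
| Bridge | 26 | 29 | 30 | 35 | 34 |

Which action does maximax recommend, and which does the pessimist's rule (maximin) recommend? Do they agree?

maximax → Highway; maximin → Highway (agree)

Row maxima: Loop=34, Inland=33, Highway=36, Tunnel=35, Bridge=35
Best best-case = 36 → Highway.
Row minima: Loop=26, Inland=28, Highway=33, Tunnel=26, Bridge=26
Best worst-case = 33 → Highway.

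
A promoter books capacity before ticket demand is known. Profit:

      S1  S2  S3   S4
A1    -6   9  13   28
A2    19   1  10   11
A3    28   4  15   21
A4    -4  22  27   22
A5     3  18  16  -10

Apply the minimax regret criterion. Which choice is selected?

A3

Column bests: S1=28, S2=22, S3=27, S4=28.
A1 regrets: 34, 13, 14, 0 → max 34
A2 regrets: 9, 21, 17, 17 → max 21
A3 regrets: 0, 18, 12, 7 → max 18
A4 regrets: 32, 0, 0, 6 → max 32
A5 regrets: 25, 4, 11, 38 → max 38
Smallest max regret = 18 → A3.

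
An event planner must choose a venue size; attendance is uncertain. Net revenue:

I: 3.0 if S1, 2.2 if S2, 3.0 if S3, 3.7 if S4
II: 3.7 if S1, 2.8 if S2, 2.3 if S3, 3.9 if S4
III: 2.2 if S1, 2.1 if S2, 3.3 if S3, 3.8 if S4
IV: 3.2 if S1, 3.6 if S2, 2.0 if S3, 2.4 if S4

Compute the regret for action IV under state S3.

Best payoff under S3 is 3.3.
Regret = 3.3 − 2.0 = 1.3.

1.3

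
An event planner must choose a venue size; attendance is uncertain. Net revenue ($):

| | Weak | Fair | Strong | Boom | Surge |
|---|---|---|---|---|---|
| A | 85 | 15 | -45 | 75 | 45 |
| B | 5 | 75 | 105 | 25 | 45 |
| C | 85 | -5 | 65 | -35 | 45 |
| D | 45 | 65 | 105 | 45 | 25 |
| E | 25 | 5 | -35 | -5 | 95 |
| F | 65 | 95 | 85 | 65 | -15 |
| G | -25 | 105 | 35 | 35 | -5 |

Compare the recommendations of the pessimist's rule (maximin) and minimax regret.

Row minima: A=-45, B=5, C=-35, D=25, E=-35, F=-15, G=-25
Best worst-case = 25 → D.
Column bests: Weak=85, Fair=105, Strong=105, Boom=75, Surge=95.
A regrets: 0, 90, 150, 0, 50 → max 150
B regrets: 80, 30, 0, 50, 50 → max 80
C regrets: 0, 110, 40, 110, 50 → max 110
D regrets: 40, 40, 0, 30, 70 → max 70
E regrets: 60, 100, 140, 80, 0 → max 140
F regrets: 20, 10, 20, 10, 110 → max 110
G regrets: 110, 0, 70, 40, 100 → max 110
Smallest max regret = 70 → D.

maximin → D; minimax regret → D (agree)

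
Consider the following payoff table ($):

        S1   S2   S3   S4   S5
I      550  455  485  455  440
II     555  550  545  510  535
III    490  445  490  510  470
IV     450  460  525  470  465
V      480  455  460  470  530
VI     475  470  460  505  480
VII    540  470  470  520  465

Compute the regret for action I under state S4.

65

Best payoff under S4 is 520.
Regret = 520 − 455 = 65.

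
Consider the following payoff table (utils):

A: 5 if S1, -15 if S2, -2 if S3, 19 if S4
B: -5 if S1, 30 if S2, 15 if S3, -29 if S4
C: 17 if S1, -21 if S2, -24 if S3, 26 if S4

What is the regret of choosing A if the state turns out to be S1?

Best payoff under S1 is 17.
Regret = 17 − 5 = 12.

12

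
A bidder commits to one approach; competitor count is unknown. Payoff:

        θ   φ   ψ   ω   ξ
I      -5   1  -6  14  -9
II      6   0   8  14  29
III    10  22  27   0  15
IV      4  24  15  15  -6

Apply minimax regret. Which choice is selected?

Column bests: θ=10, φ=24, ψ=27, ω=15, ξ=29.
I regrets: 15, 23, 33, 1, 38 → max 38
II regrets: 4, 24, 19, 1, 0 → max 24
III regrets: 0, 2, 0, 15, 14 → max 15
IV regrets: 6, 0, 12, 0, 35 → max 35
Smallest max regret = 15 → III.

III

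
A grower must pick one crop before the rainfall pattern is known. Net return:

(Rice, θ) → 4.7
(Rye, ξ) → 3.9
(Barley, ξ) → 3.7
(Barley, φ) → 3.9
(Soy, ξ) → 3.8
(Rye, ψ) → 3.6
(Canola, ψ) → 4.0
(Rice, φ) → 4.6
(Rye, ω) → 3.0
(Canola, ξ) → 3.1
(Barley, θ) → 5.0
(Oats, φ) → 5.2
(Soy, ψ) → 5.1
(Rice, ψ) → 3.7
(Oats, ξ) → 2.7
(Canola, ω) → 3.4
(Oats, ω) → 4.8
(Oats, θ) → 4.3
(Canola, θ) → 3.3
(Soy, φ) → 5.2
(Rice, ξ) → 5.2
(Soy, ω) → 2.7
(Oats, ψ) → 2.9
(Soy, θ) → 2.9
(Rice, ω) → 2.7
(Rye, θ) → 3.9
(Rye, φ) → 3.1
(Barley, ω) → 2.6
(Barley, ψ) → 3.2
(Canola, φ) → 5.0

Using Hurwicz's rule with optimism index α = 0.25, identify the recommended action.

Soy: 0.25·5.2 + 0.75·2.7 = 3.325
Oats: 0.25·5.2 + 0.75·2.7 = 3.325
Rice: 0.25·5.2 + 0.75·2.7 = 3.325
Rye: 0.25·3.9 + 0.75·3.0 = 3.225
Barley: 0.25·5.0 + 0.75·2.6 = 3.2
Canola: 0.25·5.0 + 0.75·3.1 = 3.575
Highest Hurwicz score = 3.575 → Canola.

Canola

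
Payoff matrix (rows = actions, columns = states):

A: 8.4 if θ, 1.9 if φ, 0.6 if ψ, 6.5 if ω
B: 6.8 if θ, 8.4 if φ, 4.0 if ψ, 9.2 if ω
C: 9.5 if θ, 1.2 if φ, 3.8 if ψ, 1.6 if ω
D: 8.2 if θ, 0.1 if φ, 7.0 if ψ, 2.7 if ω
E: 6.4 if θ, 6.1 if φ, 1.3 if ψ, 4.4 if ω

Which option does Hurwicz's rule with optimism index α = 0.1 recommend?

A: 0.1·8.4 + 0.9·0.6 = 1.38
B: 0.1·9.2 + 0.9·4.0 = 4.52
C: 0.1·9.5 + 0.9·1.2 = 2.03
D: 0.1·8.2 + 0.9·0.1 = 0.91
E: 0.1·6.4 + 0.9·1.3 = 1.81
Highest Hurwicz score = 4.52 → B.

B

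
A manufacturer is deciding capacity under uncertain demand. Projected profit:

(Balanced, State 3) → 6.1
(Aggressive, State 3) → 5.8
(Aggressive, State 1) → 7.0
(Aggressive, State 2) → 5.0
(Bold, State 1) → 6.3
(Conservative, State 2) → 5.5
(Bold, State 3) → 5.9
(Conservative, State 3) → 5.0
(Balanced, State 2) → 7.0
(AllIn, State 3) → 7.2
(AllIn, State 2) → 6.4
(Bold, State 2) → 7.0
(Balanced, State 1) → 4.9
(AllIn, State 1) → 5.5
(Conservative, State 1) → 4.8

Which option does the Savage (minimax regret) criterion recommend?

Bold

Column bests: State 1=7.0, State 2=7.0, State 3=7.2.
Conservative regrets: 2.2, 1.5, 2.2 → max 2.2
Balanced regrets: 2.1, 0.0, 1.1 → max 2.1
Aggressive regrets: 0.0, 2.0, 1.4 → max 2.0
Bold regrets: 0.7, 0.0, 1.3 → max 1.3
AllIn regrets: 1.5, 0.6, 0.0 → max 1.5
Smallest max regret = 1.3 → Bold.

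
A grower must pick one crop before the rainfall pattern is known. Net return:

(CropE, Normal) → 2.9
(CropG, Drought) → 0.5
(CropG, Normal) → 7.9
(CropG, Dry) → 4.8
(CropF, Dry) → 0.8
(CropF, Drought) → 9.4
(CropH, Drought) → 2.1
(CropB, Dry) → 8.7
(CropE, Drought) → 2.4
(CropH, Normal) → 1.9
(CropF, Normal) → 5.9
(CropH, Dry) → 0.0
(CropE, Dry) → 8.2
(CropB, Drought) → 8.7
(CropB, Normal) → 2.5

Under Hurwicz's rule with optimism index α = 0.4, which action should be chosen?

CropB

CropG: 0.4·7.9 + 0.6·0.5 = 3.46
CropH: 0.4·2.1 + 0.6·0.0 = 0.84
CropF: 0.4·9.4 + 0.6·0.8 = 4.24
CropB: 0.4·8.7 + 0.6·2.5 = 4.98
CropE: 0.4·8.2 + 0.6·2.4 = 4.72
Highest Hurwicz score = 4.98 → CropB.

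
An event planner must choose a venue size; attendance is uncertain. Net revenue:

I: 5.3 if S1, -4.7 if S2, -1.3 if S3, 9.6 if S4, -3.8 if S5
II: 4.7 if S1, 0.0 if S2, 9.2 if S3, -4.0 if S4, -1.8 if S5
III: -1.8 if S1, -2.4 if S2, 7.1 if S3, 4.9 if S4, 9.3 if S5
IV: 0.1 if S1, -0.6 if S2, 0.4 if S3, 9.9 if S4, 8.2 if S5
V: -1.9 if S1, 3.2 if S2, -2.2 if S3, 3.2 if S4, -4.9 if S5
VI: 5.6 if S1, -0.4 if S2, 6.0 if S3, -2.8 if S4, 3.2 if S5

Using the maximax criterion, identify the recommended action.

IV

Row maxima: I=9.6, II=9.2, III=9.3, IV=9.9, V=3.2, VI=6.0
Best best-case = 9.9 → IV.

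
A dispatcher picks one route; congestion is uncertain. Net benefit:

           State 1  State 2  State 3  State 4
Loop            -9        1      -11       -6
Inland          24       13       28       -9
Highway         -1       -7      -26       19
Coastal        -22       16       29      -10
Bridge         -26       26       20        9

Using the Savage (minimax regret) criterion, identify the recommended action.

Column bests: State 1=24, State 2=26, State 3=29, State 4=19.
Loop regrets: 33, 25, 40, 25 → max 40
Inland regrets: 0, 13, 1, 28 → max 28
Highway regrets: 25, 33, 55, 0 → max 55
Coastal regrets: 46, 10, 0, 29 → max 46
Bridge regrets: 50, 0, 9, 10 → max 50
Smallest max regret = 28 → Inland.

Inland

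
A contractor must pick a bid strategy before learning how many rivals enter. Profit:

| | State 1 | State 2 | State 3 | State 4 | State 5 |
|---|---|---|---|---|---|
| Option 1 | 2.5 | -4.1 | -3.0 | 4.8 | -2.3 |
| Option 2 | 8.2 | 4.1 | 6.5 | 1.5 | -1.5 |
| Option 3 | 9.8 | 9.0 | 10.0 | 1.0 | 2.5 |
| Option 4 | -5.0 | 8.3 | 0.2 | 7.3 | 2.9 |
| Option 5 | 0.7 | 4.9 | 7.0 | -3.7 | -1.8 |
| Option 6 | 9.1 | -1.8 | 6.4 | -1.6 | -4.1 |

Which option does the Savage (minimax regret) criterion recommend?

Option 2

Column bests: State 1=9.8, State 2=9.0, State 3=10.0, State 4=7.3, State 5=2.9.
Option 1 regrets: 7.3, 13.1, 13.0, 2.5, 5.2 → max 13.1
Option 2 regrets: 1.6, 4.9, 3.5, 5.8, 4.4 → max 5.8
Option 3 regrets: 0.0, 0.0, 0.0, 6.3, 0.4 → max 6.3
Option 4 regrets: 14.8, 0.7, 9.8, 0.0, 0.0 → max 14.8
Option 5 regrets: 9.1, 4.1, 3.0, 11.0, 4.7 → max 11.0
Option 6 regrets: 0.7, 10.8, 3.6, 8.9, 7.0 → max 10.8
Smallest max regret = 5.8 → Option 2.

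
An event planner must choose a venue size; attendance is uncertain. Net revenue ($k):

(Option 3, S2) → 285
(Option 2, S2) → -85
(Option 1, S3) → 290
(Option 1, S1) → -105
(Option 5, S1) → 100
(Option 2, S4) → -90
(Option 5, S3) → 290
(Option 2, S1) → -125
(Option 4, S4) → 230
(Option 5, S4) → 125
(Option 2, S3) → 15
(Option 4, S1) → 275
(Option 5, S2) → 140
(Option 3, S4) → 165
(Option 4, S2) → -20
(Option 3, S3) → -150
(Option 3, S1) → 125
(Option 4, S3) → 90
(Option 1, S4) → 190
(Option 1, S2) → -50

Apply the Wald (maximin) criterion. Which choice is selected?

Row minima: Option 1=-105, Option 2=-125, Option 3=-150, Option 4=-20, Option 5=100
Best worst-case = 100 → Option 5.

Option 5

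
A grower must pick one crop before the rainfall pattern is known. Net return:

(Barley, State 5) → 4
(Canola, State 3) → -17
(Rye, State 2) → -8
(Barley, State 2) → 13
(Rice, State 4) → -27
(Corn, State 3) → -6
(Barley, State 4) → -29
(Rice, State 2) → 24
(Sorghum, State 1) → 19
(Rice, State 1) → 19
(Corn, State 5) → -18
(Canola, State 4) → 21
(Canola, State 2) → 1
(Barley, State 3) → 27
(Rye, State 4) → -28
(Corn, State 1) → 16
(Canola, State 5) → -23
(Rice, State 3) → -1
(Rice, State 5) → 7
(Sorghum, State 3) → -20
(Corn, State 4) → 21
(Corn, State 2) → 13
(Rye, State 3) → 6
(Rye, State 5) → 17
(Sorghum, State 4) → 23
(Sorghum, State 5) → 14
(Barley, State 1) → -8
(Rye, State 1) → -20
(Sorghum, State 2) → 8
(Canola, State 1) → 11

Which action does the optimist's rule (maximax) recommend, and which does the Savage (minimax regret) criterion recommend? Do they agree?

maximax → Barley; minimax regret → Corn (disagree)

Row maxima: Barley=27, Sorghum=23, Rye=17, Canola=21, Rice=24, Corn=21
Best best-case = 27 → Barley.
Column bests: State 1=19, State 2=24, State 3=27, State 4=23, State 5=17.
Barley regrets: 27, 11, 0, 52, 13 → max 52
Sorghum regrets: 0, 16, 47, 0, 3 → max 47
Rye regrets: 39, 32, 21, 51, 0 → max 51
Canola regrets: 8, 23, 44, 2, 40 → max 44
Rice regrets: 0, 0, 28, 50, 10 → max 50
Corn regrets: 3, 11, 33, 2, 35 → max 35
Smallest max regret = 35 → Corn.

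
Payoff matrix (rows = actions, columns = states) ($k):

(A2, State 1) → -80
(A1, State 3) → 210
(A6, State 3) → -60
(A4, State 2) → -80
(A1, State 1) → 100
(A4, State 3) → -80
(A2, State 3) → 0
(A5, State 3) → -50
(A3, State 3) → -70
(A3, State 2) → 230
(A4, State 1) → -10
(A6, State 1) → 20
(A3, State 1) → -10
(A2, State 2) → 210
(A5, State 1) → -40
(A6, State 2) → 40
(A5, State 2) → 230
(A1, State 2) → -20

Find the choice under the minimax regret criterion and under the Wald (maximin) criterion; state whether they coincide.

minimax regret → A2; maximin → A1 (disagree)

Column bests: State 1=100, State 2=230, State 3=210.
A1 regrets: 0, 250, 0 → max 250
A2 regrets: 180, 20, 210 → max 210
A3 regrets: 110, 0, 280 → max 280
A4 regrets: 110, 310, 290 → max 310
A5 regrets: 140, 0, 260 → max 260
A6 regrets: 80, 190, 270 → max 270
Smallest max regret = 210 → A2.
Row minima: A1=-20, A2=-80, A3=-70, A4=-80, A5=-50, A6=-60
Best worst-case = -20 → A1.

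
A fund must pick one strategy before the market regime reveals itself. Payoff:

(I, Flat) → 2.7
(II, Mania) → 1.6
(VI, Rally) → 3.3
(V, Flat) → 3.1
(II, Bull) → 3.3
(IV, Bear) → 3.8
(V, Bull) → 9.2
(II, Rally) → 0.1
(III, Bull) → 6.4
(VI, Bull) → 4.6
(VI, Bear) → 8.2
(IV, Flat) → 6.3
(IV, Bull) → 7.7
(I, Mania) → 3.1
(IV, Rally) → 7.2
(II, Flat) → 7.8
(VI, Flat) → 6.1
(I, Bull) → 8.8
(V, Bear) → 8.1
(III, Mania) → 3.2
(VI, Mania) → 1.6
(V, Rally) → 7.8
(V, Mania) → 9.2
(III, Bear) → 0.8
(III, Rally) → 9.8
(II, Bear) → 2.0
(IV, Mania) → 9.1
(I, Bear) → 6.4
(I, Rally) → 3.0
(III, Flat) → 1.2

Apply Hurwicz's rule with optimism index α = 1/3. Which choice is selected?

I: 1/3·8.8 + 2/3·2.7 = 71/15
II: 1/3·7.8 + 2/3·0.1 = 8/3
III: 1/3·9.8 + 2/3·0.8 = 3.8
IV: 1/3·9.1 + 2/3·3.8 = 167/30
V: 1/3·9.2 + 2/3·3.1 = 77/15
VI: 1/3·8.2 + 2/3·1.6 = 3.8
Highest Hurwicz score = 167/30 → IV.

IV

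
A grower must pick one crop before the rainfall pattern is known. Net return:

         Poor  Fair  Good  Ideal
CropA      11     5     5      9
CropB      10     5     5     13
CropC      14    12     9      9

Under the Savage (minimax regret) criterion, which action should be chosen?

Column bests: Poor=14, Fair=12, Good=9, Ideal=13.
CropA regrets: 3, 7, 4, 4 → max 7
CropB regrets: 4, 7, 4, 0 → max 7
CropC regrets: 0, 0, 0, 4 → max 4
Smallest max regret = 4 → CropC.

CropC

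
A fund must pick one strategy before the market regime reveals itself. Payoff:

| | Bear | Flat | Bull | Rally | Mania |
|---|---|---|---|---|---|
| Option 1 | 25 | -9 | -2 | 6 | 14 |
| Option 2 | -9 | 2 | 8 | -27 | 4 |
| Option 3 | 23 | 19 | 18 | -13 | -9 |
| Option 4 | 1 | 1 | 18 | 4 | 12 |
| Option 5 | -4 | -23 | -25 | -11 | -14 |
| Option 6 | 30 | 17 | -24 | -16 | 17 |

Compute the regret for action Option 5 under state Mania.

Best payoff under Mania is 17.
Regret = 17 − (-14) = 31.

31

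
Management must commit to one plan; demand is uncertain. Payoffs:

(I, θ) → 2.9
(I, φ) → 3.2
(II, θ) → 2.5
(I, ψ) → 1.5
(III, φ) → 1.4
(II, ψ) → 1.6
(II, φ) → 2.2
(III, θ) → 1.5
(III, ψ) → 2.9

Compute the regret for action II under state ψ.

Best payoff under ψ is 2.9.
Regret = 2.9 − 1.6 = 1.3.

1.3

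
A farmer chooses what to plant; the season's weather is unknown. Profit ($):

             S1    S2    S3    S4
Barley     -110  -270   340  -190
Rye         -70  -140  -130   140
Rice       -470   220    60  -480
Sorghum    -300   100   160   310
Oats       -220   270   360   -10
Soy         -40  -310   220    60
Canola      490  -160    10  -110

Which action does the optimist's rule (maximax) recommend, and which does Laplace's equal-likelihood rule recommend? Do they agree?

maximax → Canola; laplace → Oats (disagree)

Row maxima: Barley=340, Rye=140, Rice=220, Sorghum=310, Oats=360, Soy=220, Canola=490
Best best-case = 490 → Canola.
Row averages: Barley=-57.5, Rye=-50, Rice=-167.5, Sorghum=67.5, Oats=100, Soy=-17.5, Canola=57.5
Highest average = 100 → Oats.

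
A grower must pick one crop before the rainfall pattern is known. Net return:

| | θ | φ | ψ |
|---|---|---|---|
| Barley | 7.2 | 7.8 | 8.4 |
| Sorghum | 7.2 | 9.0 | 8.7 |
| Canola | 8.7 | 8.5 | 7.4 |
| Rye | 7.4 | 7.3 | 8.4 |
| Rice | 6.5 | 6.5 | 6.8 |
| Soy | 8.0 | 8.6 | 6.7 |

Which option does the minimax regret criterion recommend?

Column bests: θ=8.7, φ=9.0, ψ=8.7.
Barley regrets: 1.5, 1.2, 0.3 → max 1.5
Sorghum regrets: 1.5, 0.0, 0.0 → max 1.5
Canola regrets: 0.0, 0.5, 1.3 → max 1.3
Rye regrets: 1.3, 1.7, 0.3 → max 1.7
Rice regrets: 2.2, 2.5, 1.9 → max 2.5
Soy regrets: 0.7, 0.4, 2.0 → max 2.0
Smallest max regret = 1.3 → Canola.

Canola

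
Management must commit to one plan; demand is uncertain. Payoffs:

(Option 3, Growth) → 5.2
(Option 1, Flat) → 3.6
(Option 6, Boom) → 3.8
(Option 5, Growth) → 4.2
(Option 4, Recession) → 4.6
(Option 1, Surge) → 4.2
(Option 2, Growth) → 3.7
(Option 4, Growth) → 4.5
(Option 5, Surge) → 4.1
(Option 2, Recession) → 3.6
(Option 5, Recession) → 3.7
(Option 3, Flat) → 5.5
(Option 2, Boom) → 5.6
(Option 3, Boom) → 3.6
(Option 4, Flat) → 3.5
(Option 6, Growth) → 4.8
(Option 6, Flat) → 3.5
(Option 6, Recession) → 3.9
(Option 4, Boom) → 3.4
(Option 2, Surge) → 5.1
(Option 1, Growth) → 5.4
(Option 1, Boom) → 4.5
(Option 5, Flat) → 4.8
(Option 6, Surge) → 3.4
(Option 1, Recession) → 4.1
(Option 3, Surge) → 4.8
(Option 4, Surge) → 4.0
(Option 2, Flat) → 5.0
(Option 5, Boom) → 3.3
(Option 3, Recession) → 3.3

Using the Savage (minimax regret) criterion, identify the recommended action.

Option 2

Column bests: Recession=4.6, Flat=5.5, Growth=5.4, Boom=5.6, Surge=5.1.
Option 1 regrets: 0.5, 1.9, 0.0, 1.1, 0.9 → max 1.9
Option 2 regrets: 1.0, 0.5, 1.7, 0.0, 0.0 → max 1.7
Option 3 regrets: 1.3, 0.0, 0.2, 2.0, 0.3 → max 2.0
Option 4 regrets: 0.0, 2.0, 0.9, 2.2, 1.1 → max 2.2
Option 5 regrets: 0.9, 0.7, 1.2, 2.3, 1.0 → max 2.3
Option 6 regrets: 0.7, 2.0, 0.6, 1.8, 1.7 → max 2.0
Smallest max regret = 1.7 → Option 2.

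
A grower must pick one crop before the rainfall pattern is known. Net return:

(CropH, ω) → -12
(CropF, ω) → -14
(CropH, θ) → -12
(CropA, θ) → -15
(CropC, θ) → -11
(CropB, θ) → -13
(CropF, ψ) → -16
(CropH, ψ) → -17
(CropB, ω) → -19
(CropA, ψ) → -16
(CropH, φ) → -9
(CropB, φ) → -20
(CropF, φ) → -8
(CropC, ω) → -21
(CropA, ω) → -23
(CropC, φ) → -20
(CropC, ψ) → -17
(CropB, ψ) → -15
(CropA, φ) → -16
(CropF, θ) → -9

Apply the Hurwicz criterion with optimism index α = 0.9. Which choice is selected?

CropF

CropC: 0.9·(-11) + 0.1·(-21) = -12
CropF: 0.9·(-8) + 0.1·(-16) = -8.8
CropB: 0.9·(-13) + 0.1·(-20) = -13.7
CropA: 0.9·(-15) + 0.1·(-23) = -15.8
CropH: 0.9·(-9) + 0.1·(-17) = -9.8
Highest Hurwicz score = -8.8 → CropF.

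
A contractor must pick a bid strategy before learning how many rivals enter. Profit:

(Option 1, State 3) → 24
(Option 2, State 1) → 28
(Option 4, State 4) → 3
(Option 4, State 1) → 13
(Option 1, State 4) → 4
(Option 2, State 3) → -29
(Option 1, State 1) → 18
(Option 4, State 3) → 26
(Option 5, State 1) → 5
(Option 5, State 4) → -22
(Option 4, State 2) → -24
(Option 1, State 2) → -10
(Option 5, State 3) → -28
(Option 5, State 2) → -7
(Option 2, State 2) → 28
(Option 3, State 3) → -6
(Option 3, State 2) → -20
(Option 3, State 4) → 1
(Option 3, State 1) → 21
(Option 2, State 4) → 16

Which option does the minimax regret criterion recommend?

Option 1

Column bests: State 1=28, State 2=28, State 3=26, State 4=16.
Option 1 regrets: 10, 38, 2, 12 → max 38
Option 2 regrets: 0, 0, 55, 0 → max 55
Option 3 regrets: 7, 48, 32, 15 → max 48
Option 4 regrets: 15, 52, 0, 13 → max 52
Option 5 regrets: 23, 35, 54, 38 → max 54
Smallest max regret = 38 → Option 1.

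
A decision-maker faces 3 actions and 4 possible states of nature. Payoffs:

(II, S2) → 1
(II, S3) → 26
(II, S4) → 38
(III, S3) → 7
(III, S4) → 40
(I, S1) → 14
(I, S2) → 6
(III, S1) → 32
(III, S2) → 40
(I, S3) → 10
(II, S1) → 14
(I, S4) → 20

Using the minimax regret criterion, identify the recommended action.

III

Column bests: S1=32, S2=40, S3=26, S4=40.
I regrets: 18, 34, 16, 20 → max 34
II regrets: 18, 39, 0, 2 → max 39
III regrets: 0, 0, 19, 0 → max 19
Smallest max regret = 19 → III.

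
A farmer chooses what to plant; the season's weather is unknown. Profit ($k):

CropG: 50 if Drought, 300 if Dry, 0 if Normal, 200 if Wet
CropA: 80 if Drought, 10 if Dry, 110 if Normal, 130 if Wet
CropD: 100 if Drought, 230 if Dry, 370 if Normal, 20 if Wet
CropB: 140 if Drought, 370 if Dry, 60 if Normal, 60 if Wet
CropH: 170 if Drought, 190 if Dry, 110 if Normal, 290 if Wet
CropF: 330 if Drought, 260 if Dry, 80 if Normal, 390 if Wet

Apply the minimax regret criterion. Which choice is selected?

Column bests: Drought=330, Dry=370, Normal=370, Wet=390.
CropG regrets: 280, 70, 370, 190 → max 370
CropA regrets: 250, 360, 260, 260 → max 360
CropD regrets: 230, 140, 0, 370 → max 370
CropB regrets: 190, 0, 310, 330 → max 330
CropH regrets: 160, 180, 260, 100 → max 260
CropF regrets: 0, 110, 290, 0 → max 290
Smallest max regret = 260 → CropH.

CropH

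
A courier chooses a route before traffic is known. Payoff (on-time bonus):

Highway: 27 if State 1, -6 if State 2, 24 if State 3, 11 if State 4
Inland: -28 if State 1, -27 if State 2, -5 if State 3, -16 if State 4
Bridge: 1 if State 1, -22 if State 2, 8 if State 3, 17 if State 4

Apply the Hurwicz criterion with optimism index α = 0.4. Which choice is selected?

Highway

Highway: 0.4·27 + 0.6·(-6) = 7.2
Inland: 0.4·(-5) + 0.6·(-28) = -18.8
Bridge: 0.4·17 + 0.6·(-22) = -6.4
Highest Hurwicz score = 7.2 → Highway.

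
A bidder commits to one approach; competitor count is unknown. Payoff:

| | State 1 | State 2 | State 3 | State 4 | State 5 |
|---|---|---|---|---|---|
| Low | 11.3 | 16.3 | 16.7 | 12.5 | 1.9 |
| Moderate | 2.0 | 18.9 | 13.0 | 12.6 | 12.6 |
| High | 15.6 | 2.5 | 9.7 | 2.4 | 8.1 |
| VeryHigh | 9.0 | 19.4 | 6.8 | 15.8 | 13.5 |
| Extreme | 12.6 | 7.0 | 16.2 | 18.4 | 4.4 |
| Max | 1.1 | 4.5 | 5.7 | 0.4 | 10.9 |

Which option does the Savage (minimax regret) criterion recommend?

VeryHigh

Column bests: State 1=15.6, State 2=19.4, State 3=16.7, State 4=18.4, State 5=13.5.
Low regrets: 4.3, 3.1, 0.0, 5.9, 11.6 → max 11.6
Moderate regrets: 13.6, 0.5, 3.7, 5.8, 0.9 → max 13.6
High regrets: 0.0, 16.9, 7.0, 16.0, 5.4 → max 16.9
VeryHigh regrets: 6.6, 0.0, 9.9, 2.6, 0.0 → max 9.9
Extreme regrets: 3.0, 12.4, 0.5, 0.0, 9.1 → max 12.4
Max regrets: 14.5, 14.9, 11.0, 18.0, 2.6 → max 18.0
Smallest max regret = 9.9 → VeryHigh.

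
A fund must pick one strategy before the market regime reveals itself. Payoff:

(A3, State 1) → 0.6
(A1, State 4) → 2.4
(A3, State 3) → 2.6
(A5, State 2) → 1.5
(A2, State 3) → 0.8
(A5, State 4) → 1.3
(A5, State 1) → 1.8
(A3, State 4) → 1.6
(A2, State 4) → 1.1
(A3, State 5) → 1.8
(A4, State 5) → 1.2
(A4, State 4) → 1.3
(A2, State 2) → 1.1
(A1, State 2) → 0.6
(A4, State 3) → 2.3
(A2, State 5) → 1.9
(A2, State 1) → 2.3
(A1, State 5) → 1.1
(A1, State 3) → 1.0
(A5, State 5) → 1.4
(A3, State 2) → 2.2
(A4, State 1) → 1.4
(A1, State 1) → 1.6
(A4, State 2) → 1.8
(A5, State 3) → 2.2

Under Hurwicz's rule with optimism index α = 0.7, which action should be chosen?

A3

A1: 0.7·2.4 + 0.3·0.6 = 1.86
A2: 0.7·2.3 + 0.3·0.8 = 1.85
A3: 0.7·2.6 + 0.3·0.6 = 2
A4: 0.7·2.3 + 0.3·1.2 = 1.97
A5: 0.7·2.2 + 0.3·1.3 = 1.93
Highest Hurwicz score = 2 → A3.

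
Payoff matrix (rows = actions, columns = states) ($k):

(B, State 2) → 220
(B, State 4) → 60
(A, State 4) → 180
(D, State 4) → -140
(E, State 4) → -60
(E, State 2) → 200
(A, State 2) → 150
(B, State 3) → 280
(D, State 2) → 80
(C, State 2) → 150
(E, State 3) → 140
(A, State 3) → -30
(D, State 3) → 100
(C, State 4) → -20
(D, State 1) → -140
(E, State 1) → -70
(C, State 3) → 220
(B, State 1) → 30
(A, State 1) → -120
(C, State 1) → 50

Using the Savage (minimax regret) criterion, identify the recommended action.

Column bests: State 1=50, State 2=220, State 3=280, State 4=180.
A regrets: 170, 70, 310, 0 → max 310
B regrets: 20, 0, 0, 120 → max 120
C regrets: 0, 70, 60, 200 → max 200
D regrets: 190, 140, 180, 320 → max 320
E regrets: 120, 20, 140, 240 → max 240
Smallest max regret = 120 → B.

B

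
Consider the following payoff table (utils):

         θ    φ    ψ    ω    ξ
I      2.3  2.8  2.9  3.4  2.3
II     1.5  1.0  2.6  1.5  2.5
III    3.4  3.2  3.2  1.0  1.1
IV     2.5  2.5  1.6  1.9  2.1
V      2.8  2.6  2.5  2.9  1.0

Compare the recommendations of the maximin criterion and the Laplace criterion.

Row minima: I=2.3, II=1.0, III=1.0, IV=1.6, V=1.0
Best worst-case = 2.3 → I.
Row averages: I=2.74, II=1.82, III=2.38, IV=2.12, V=2.36
Highest average = 2.74 → I.

maximin → I; laplace → I (agree)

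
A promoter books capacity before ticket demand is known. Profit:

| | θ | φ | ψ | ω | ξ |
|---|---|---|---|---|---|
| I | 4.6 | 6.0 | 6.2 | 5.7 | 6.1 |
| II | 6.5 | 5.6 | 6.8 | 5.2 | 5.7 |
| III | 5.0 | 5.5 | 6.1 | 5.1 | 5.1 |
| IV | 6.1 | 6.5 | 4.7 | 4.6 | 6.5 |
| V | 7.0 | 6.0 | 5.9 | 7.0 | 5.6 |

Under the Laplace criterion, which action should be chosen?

V

Row averages: I=5.72, II=5.96, III=5.36, IV=5.68, V=6.3
Highest average = 6.3 → V.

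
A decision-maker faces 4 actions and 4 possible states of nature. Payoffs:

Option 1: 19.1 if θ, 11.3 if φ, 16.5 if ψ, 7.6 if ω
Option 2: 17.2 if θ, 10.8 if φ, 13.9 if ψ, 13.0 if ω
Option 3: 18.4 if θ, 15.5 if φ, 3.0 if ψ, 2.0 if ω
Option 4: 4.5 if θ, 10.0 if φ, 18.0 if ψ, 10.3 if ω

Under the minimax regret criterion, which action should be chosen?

Option 2

Column bests: θ=19.1, φ=15.5, ψ=18.0, ω=13.0.
Option 1 regrets: 0.0, 4.2, 1.5, 5.4 → max 5.4
Option 2 regrets: 1.9, 4.7, 4.1, 0.0 → max 4.7
Option 3 regrets: 0.7, 0.0, 15.0, 11.0 → max 15.0
Option 4 regrets: 14.6, 5.5, 0.0, 2.7 → max 14.6
Smallest max regret = 4.7 → Option 2.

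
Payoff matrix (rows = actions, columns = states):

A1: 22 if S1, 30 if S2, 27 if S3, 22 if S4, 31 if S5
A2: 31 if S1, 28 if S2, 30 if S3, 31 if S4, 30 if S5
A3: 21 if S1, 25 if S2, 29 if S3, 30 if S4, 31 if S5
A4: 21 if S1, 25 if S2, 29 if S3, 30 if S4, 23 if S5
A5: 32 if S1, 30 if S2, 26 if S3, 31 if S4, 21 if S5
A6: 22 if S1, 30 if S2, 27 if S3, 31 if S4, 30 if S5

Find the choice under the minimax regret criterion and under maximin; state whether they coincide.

minimax regret → A2; maximin → A2 (agree)

Column bests: S1=32, S2=30, S3=30, S4=31, S5=31.
A1 regrets: 10, 0, 3, 9, 0 → max 10
A2 regrets: 1, 2, 0, 0, 1 → max 2
A3 regrets: 11, 5, 1, 1, 0 → max 11
A4 regrets: 11, 5, 1, 1, 8 → max 11
A5 regrets: 0, 0, 4, 0, 10 → max 10
A6 regrets: 10, 0, 3, 0, 1 → max 10
Smallest max regret = 2 → A2.
Row minima: A1=22, A2=28, A3=21, A4=21, A5=21, A6=22
Best worst-case = 28 → A2.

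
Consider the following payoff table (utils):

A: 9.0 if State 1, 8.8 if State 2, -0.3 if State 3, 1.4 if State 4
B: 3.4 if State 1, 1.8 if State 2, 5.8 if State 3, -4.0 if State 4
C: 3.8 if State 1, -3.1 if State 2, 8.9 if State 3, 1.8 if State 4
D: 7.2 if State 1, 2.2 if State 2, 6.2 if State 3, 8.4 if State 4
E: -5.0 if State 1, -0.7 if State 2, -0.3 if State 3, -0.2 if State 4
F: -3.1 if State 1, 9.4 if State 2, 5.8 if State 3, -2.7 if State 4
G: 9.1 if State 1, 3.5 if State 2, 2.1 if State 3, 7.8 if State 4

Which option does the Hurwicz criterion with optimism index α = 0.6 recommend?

A: 0.6·9.0 + 0.4·(-0.3) = 5.28
B: 0.6·5.8 + 0.4·(-4.0) = 1.88
C: 0.6·8.9 + 0.4·(-3.1) = 4.1
D: 0.6·8.4 + 0.4·2.2 = 5.92
E: 0.6·(-0.2) + 0.4·(-5.0) = -2.12
F: 0.6·9.4 + 0.4·(-3.1) = 4.4
G: 0.6·9.1 + 0.4·2.1 = 6.3
Highest Hurwicz score = 6.3 → G.

G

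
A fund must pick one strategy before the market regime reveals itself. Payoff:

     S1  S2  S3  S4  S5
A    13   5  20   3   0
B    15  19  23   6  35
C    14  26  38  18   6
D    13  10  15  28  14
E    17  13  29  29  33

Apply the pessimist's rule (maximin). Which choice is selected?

E

Row minima: A=0, B=6, C=6, D=10, E=13
Best worst-case = 13 → E.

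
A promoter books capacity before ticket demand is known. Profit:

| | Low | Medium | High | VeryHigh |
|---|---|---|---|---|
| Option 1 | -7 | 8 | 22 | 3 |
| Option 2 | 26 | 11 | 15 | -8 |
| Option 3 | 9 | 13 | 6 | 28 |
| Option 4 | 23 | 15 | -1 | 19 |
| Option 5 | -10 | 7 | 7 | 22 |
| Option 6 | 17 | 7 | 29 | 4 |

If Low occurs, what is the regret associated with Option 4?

3

Best payoff under Low is 26.
Regret = 26 − 23 = 3.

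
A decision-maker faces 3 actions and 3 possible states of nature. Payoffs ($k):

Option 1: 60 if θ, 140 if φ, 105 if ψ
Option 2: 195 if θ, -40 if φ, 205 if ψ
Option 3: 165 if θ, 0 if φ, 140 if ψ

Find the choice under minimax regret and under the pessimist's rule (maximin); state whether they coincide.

Column bests: θ=195, φ=140, ψ=205.
Option 1 regrets: 135, 0, 100 → max 135
Option 2 regrets: 0, 180, 0 → max 180
Option 3 regrets: 30, 140, 65 → max 140
Smallest max regret = 135 → Option 1.
Row minima: Option 1=60, Option 2=-40, Option 3=0
Best worst-case = 60 → Option 1.

minimax regret → Option 1; maximin → Option 1 (agree)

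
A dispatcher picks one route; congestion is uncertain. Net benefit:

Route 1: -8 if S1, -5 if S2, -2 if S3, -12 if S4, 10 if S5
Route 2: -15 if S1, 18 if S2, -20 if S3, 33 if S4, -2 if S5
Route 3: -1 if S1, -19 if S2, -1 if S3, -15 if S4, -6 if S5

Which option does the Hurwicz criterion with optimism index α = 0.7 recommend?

Route 2

Route 1: 0.7·10 + 0.3·(-12) = 3.4
Route 2: 0.7·33 + 0.3·(-20) = 17.1
Route 3: 0.7·(-1) + 0.3·(-19) = -6.4
Highest Hurwicz score = 17.1 → Route 2.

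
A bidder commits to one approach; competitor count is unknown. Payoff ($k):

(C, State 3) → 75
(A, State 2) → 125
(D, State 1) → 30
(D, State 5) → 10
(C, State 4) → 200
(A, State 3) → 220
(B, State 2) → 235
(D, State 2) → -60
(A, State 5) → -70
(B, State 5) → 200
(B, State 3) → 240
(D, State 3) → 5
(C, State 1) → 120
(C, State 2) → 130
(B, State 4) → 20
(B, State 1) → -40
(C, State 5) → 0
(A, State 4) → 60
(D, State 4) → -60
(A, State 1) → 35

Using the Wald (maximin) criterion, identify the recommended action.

C

Row minima: A=-70, B=-40, C=0, D=-60
Best worst-case = 0 → C.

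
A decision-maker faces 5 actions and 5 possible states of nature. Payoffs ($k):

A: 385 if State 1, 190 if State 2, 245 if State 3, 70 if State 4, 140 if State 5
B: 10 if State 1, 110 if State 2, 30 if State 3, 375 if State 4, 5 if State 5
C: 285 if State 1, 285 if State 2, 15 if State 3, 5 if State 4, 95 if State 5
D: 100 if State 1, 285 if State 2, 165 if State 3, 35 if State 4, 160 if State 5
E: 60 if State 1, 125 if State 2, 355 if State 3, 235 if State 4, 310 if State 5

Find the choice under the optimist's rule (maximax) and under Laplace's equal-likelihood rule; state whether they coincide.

maximax → A; laplace → E (disagree)

Row maxima: A=385, B=375, C=285, D=285, E=355
Best best-case = 385 → A.
Row averages: A=206, B=106, C=137, D=149, E=217
Highest average = 217 → E.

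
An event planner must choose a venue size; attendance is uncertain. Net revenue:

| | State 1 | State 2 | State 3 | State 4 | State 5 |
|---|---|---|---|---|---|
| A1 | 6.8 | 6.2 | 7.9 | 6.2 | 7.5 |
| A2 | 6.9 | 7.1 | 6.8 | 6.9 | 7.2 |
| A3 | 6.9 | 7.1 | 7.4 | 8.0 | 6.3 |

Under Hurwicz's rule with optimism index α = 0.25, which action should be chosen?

A2

A1: 0.25·7.9 + 0.75·6.2 = 6.625
A2: 0.25·7.2 + 0.75·6.8 = 6.9
A3: 0.25·8.0 + 0.75·6.3 = 6.725
Highest Hurwicz score = 6.9 → A2.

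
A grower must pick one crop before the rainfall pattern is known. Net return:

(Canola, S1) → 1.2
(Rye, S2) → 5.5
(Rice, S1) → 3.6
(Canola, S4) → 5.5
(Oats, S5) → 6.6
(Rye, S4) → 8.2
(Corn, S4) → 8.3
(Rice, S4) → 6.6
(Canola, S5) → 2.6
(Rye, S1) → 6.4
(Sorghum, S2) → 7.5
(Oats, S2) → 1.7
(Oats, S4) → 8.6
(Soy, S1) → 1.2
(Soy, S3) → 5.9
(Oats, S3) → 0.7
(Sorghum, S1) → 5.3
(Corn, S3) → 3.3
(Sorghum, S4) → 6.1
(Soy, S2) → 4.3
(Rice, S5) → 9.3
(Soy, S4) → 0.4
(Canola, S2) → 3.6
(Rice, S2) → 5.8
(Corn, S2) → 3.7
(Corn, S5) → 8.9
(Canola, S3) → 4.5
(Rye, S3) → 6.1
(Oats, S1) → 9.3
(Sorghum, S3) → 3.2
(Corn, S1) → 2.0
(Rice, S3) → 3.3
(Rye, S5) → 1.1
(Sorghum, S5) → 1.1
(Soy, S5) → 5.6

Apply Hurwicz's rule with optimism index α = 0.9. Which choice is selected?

Rice

Canola: 0.9·5.5 + 0.1·1.2 = 5.07
Oats: 0.9·9.3 + 0.1·0.7 = 8.44
Corn: 0.9·8.9 + 0.1·2.0 = 8.21
Soy: 0.9·5.9 + 0.1·0.4 = 5.35
Sorghum: 0.9·7.5 + 0.1·1.1 = 6.86
Rice: 0.9·9.3 + 0.1·3.3 = 8.7
Rye: 0.9·8.2 + 0.1·1.1 = 7.49
Highest Hurwicz score = 8.7 → Rice.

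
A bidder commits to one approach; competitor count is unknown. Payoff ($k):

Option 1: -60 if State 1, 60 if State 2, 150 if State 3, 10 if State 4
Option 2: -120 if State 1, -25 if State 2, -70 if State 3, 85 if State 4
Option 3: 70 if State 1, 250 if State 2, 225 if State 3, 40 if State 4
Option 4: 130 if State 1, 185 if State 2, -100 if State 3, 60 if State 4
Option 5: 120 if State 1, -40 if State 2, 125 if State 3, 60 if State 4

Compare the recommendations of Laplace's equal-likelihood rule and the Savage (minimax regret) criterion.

Row averages: Option 1=40, Option 2=-32.5, Option 3=146.25, Option 4=68.75, Option 5=66.25
Highest average = 146.25 → Option 3.
Column bests: State 1=130, State 2=250, State 3=225, State 4=85.
Option 1 regrets: 190, 190, 75, 75 → max 190
Option 2 regrets: 250, 275, 295, 0 → max 295
Option 3 regrets: 60, 0, 0, 45 → max 60
Option 4 regrets: 0, 65, 325, 25 → max 325
Option 5 regrets: 10, 290, 100, 25 → max 290
Smallest max regret = 60 → Option 3.

laplace → Option 3; minimax regret → Option 3 (agree)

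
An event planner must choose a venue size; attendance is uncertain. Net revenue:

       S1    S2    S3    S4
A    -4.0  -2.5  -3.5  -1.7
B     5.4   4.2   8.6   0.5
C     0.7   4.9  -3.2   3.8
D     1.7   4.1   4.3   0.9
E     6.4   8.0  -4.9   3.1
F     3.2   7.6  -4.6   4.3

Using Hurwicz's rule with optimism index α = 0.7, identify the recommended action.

A: 0.7·(-1.7) + 0.3·(-4.0) = -2.39
B: 0.7·8.6 + 0.3·0.5 = 6.17
C: 0.7·4.9 + 0.3·(-3.2) = 2.47
D: 0.7·4.3 + 0.3·0.9 = 3.28
E: 0.7·8.0 + 0.3·(-4.9) = 4.13
F: 0.7·7.6 + 0.3·(-4.6) = 3.94
Highest Hurwicz score = 6.17 → B.

B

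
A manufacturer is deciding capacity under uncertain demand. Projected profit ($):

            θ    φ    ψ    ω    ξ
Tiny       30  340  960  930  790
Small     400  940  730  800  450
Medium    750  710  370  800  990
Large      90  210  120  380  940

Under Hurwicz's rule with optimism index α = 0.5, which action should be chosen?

Tiny: 0.5·960 + 0.5·30 = 495
Small: 0.5·940 + 0.5·400 = 670
Medium: 0.5·990 + 0.5·370 = 680
Large: 0.5·940 + 0.5·90 = 515
Highest Hurwicz score = 680 → Medium.

Medium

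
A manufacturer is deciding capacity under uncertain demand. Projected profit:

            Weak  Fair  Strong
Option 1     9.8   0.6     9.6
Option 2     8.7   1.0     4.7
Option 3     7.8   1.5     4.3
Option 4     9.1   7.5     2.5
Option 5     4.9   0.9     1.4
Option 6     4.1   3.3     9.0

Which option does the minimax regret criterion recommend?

Option 6

Column bests: Weak=9.8, Fair=7.5, Strong=9.6.
Option 1 regrets: 0.0, 6.9, 0.0 → max 6.9
Option 2 regrets: 1.1, 6.5, 4.9 → max 6.5
Option 3 regrets: 2.0, 6.0, 5.3 → max 6.0
Option 4 regrets: 0.7, 0.0, 7.1 → max 7.1
Option 5 regrets: 4.9, 6.6, 8.2 → max 8.2
Option 6 regrets: 5.7, 4.2, 0.6 → max 5.7
Smallest max regret = 5.7 → Option 6.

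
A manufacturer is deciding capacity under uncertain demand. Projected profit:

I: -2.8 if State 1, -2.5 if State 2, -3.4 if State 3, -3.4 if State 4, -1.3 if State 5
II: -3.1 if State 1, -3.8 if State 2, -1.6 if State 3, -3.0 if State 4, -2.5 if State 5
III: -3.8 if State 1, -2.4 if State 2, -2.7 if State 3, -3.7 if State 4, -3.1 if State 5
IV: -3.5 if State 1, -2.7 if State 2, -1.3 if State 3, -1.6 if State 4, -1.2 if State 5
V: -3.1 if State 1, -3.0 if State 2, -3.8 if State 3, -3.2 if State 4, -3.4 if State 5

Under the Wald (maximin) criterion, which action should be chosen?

Row minima: I=-3.4, II=-3.8, III=-3.8, IV=-3.5, V=-3.8
Best worst-case = -3.4 → I.

I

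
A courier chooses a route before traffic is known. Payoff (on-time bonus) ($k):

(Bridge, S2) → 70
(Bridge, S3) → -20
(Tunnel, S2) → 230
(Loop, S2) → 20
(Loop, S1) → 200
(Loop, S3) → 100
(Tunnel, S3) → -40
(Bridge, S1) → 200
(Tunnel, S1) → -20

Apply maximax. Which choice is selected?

Tunnel

Row maxima: Loop=200, Bridge=200, Tunnel=230
Best best-case = 230 → Tunnel.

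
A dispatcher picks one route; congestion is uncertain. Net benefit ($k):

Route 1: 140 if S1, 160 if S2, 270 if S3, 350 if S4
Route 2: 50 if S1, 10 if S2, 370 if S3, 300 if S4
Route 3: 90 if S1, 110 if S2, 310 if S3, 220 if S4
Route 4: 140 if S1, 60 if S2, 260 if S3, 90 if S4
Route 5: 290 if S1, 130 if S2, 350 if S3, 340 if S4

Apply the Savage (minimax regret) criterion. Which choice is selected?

Column bests: S1=290, S2=160, S3=370, S4=350.
Route 1 regrets: 150, 0, 100, 0 → max 150
Route 2 regrets: 240, 150, 0, 50 → max 240
Route 3 regrets: 200, 50, 60, 130 → max 200
Route 4 regrets: 150, 100, 110, 260 → max 260
Route 5 regrets: 0, 30, 20, 10 → max 30
Smallest max regret = 30 → Route 5.

Route 5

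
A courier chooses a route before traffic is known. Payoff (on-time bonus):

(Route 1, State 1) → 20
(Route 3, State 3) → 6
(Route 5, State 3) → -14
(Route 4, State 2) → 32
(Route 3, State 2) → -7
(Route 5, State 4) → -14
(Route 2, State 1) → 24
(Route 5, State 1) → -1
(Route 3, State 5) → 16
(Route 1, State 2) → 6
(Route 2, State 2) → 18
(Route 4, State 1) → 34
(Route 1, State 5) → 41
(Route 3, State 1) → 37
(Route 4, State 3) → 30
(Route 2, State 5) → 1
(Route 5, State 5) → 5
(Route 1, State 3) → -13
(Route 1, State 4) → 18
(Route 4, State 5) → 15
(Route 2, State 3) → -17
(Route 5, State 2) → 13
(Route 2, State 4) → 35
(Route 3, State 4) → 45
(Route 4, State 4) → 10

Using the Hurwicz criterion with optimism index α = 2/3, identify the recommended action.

Route 3

Route 1: 2/3·41 + 1/3·(-13) = 23
Route 2: 2/3·35 + 1/3·(-17) = 53/3
Route 3: 2/3·45 + 1/3·(-7) = 83/3
Route 4: 2/3·34 + 1/3·10 = 26
Route 5: 2/3·13 + 1/3·(-14) = 4
Highest Hurwicz score = 83/3 → Route 3.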